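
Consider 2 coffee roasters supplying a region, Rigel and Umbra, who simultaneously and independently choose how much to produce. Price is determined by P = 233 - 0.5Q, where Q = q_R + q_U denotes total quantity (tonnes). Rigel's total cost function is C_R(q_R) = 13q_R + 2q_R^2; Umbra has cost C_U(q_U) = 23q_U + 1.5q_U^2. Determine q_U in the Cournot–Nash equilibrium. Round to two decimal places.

47.59

Rigel's profit: π_R = (233 - 0.5Q)q_R - (13q_R + 2q_R²). Setting ∂π_R/∂q_R = 0: 220 - 5q_R - (1/2)(q_U) = 0.
Umbra's first-order condition: 210 - 4q_U - (1/2)(q_R) = 0.
So q_R = (220 - (1/2)q_U)/5 and q_U = (210 - (1/2)q_R)/4.
Substituting one into the other gives q_R = 39.2405 and q_U = 47.5949.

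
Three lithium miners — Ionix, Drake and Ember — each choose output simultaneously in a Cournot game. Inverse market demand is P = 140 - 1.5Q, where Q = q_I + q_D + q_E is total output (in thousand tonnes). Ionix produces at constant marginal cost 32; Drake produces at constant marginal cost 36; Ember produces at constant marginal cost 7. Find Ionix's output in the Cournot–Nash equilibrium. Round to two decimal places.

Ionix's profit: π_I = (140 - 1.5Q)q_I - (32q_I). Setting ∂π_I/∂q_I = 0: 108 - 3q_I - (3/2)(q_D + q_E) = 0.
Drake's first-order condition: 104 - 3q_D - (3/2)(q_I + q_E) = 0.
Ember's profit: π_E = (140 - 1.5Q)q_E - (7q_E). Setting ∂π_E/∂q_E = 0: 133 - 3q_E - (3/2)(q_I + q_D) = 0.
Adding the 3 first-order conditions: 345 − 6Q = 0, so Q = 115/2.
Back-substituting: q_I = (108 − 345/4)/(3/2) = 29/2, q_D = (104 − 345/4)/(3/2) = 71/6, q_E = (133 − 345/4)/(3/2) = 187/6.

14.50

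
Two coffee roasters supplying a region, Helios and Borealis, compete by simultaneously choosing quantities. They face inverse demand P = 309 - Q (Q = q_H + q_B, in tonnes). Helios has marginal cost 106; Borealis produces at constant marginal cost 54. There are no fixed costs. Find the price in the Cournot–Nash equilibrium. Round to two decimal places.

156.33

Helios's profit: π_H = (309 - Q)q_H - (106q_H). Setting ∂π_H/∂q_H = 0: 203 - 2q_H - (q_B) = 0.
Borealis's profit: π_B = (309 - Q)q_B - (54q_B). Setting ∂π_B/∂q_B = 0: 255 - 2q_B - (q_H) = 0.
Best responses: q_H = (203 - q_B)/2, q_B = (255 - q_H)/2.
Solving the pair: q_H = 151/3, q_B = 307/3.
Total output Q = 458/3, so price P = 309 - 458/3 = 469/3.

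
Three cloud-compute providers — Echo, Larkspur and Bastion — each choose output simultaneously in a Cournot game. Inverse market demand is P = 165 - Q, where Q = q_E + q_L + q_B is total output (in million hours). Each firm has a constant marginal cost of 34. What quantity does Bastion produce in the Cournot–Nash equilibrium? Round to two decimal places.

A representative firm's profit is π_i = q_i(165 - Q) - 34q_i.
Setting ∂π_i/∂q_i = 0 with rivals' quantities fixed: 131 - 2q_i - Σ_{j≠i} q_j = 0.
With identical firms every q_j equals q_i, so Σ_{j≠i} q_j = 2q_i and 131 = 4q_i, giving q_i = 131/4.

32.75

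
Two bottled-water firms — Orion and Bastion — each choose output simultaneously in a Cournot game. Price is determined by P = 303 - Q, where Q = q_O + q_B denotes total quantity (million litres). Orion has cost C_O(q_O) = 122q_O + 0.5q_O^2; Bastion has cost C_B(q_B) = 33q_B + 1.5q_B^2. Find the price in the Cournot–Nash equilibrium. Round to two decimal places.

Orion's profit: π_O = (303 - Q)q_O - (122q_O + (1/2)q_O²). Setting ∂π_O/∂q_O = 0: 181 - 3q_O - (q_B) = 0.
Bastion's first-order condition: 270 - 5q_B - (q_O) = 0.
Best responses: q_O = (181 - q_B)/3, q_B = (270 - q_O)/5.
Solving the pair: q_O = 635/14, q_B = 629/14.
Total output Q = 632/7, so price P = 303 - 632/7 = 1489/7.

212.71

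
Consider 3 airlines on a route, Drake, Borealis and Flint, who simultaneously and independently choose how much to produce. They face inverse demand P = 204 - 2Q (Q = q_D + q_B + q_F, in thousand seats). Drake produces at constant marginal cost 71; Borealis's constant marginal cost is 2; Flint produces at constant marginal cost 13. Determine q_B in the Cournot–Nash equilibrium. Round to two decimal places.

Drake's profit: π_D = (204 - 2Q)q_D - (71q_D). Setting ∂π_D/∂q_D = 0: 133 - 4q_D - 2(q_B + q_F) = 0.
Borealis's first-order condition: 202 - 4q_B - 2(q_D + q_F) = 0.
Flint's first-order condition: 191 - 4q_F - 2(q_D + q_B) = 0.
Adding the 3 first-order conditions: 526 − 8Q = 0, so Q = 263/4.
Back-substituting: q_D = (133 − 263/2)/2 = 3/4, q_B = (202 − 263/2)/2 = 141/4, q_F = (191 − 263/2)/2 = 119/4.

35.25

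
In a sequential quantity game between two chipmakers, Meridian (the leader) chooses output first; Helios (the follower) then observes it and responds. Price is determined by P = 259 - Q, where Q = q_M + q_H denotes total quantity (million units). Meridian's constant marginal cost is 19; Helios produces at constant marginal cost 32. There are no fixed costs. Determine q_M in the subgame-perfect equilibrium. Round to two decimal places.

The follower Helios best-responds to any q_M: π_H = (259 - Q)q_H - 32q_H.
∂π_H/∂q_H = 227 - q_M - 2q_H = 0 gives the reaction function q_H = (227 - q_M)/2.
The leader anticipates this reaction. Substituting into P = 259 - Q gives P = 291/2 - (1/2)q_M, so π_M = (291/2 - (1/2)q_M)q_M - 19q_M.
The leader's first-order condition 253/2 - q_M = 0 yields q_M = 253/2.
Then q_H = (227 - 253/2)/2 = 201/4.

126.50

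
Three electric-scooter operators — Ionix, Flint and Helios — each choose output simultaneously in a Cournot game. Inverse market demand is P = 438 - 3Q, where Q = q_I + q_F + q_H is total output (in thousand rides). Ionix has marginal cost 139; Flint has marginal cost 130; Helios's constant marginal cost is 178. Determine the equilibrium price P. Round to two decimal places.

Ionix's profit: π_I = (438 - 3Q)q_I - (139q_I). Setting ∂π_I/∂q_I = 0: 299 - 6q_I - 3(q_F + q_H) = 0.
Flint's profit: π_F = (438 - 3Q)q_F - (130q_F). Setting ∂π_F/∂q_F = 0: 308 - 6q_F - 3(q_I + q_H) = 0.
Helios's first-order condition: 260 - 6q_H - 3(q_I + q_F) = 0.
Summing all 3 equations gives 867 − 12Q = 0, hence Q = 289/4.
Back-substituting: q_I = (299 − 867/4)/3 = 329/12, q_F = (308 − 867/4)/3 = 365/12, q_H = (260 − 867/4)/3 = 173/12.
Total output Q = 289/4, so price P = 438 - 3·(289/4) = 885/4.

221.25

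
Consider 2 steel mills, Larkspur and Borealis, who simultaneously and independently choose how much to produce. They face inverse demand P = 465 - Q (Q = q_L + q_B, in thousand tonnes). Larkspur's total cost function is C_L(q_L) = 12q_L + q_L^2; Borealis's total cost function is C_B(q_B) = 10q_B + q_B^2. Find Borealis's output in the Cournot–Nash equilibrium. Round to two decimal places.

91.13

Larkspur's profit: π_L = (465 - Q)q_L - (12q_L + q_L²). Setting ∂π_L/∂q_L = 0: 453 - 4q_L - (q_B) = 0.
Borealis's first-order condition: 455 - 4q_B - (q_L) = 0.
Rearranging gives the reaction functions q_L = (453 - q_B)/4 and q_B = (455 - q_L)/4.
Solving the pair: q_L = 1357/15, q_B = 1367/15.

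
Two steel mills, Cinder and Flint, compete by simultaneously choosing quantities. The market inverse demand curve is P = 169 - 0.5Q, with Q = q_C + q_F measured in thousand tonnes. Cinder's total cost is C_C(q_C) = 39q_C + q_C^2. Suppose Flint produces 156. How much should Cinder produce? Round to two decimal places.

With the rival's output fixed at 156, Cinder's profit is π_C = (169 - (1/2)·156 - (1/2)q_C)q_C - (39q_C + q_C²) = (91 - (1/2)q_C)q_C - (39q_C + q_C²).
∂π_C/∂q_C = 52 - 3q_C = 0, so q_C = 52/3.

17.33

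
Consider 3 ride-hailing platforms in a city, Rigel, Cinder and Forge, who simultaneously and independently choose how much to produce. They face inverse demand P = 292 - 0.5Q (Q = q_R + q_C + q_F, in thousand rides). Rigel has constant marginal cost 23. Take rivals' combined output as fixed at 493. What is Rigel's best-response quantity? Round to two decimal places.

22.50

With rivals' combined output fixed at 493, Rigel's profit is π_R = (292 - (1/2)·493 - (1/2)q_R)q_R - (23q_R) = (91/2 - (1/2)q_R)q_R - (23q_R).
∂π_R/∂q_R = 45/2 - q_R = 0, so q_R = 45/2.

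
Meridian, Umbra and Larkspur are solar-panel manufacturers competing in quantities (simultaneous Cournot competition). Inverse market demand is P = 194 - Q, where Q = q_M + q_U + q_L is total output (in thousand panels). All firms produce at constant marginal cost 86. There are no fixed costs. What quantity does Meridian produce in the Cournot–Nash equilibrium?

Each firm earns π_i = (194 - Q)q_i - 86q_i.
First-order condition (treating rivals' output as given): 108 - 2q_i - Σ_{j≠i} q_j = 0.
By symmetry each firm produces the same amount; substituting Σ_{j≠i} q_j = 2q_i yields q_i = 108/4 = 27.

27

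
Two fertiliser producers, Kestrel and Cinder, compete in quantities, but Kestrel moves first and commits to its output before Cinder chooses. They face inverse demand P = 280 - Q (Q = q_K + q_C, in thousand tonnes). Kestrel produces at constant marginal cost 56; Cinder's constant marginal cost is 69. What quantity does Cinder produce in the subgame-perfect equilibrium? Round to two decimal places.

46.25

Solve by backward induction. Given q_K, the follower Cinder maximises π_C = (280 - q_K - q_C)q_C - 69q_C.
Follower FOC: 211 - q_K - 2q_C = 0, so q_C(q_K) = (211 - q_K)/2.
Kestrel substitutes q_C(q_K) into its own profit: π_K = q_K(280 - q_K - (211 - q_K)/2) - 56q_K = (349/2 - (1/2)q_K)q_K - 56q_K.
The leader's first-order condition 237/2 - q_K = 0 yields q_K = 237/2.
Then q_C = (211 - 237/2)/2 = 185/4.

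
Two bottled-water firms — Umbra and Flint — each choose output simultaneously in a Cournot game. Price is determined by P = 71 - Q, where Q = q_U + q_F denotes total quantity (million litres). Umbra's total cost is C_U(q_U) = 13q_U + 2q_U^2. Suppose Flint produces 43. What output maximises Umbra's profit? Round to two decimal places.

With the rival's output fixed at 43, Umbra's profit is π_U = (71 - 43 - q_U)q_U - (13q_U + 2q_U²) = (28 - q_U)q_U - (13q_U + 2q_U²).
∂π_U/∂q_U = 15 - 6q_U = 0, so q_U = 5/2.

2.50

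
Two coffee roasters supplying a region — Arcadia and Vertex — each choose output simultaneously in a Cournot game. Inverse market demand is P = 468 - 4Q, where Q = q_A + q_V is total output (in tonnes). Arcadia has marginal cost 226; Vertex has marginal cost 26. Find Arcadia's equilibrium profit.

Arcadia's profit: π_A = (468 - 4Q)q_A - (226q_A). Setting ∂π_A/∂q_A = 0: 242 - 8q_A - 4(q_V) = 0.
Vertex's first-order condition: 442 - 8q_V - 4(q_A) = 0.
So q_A = (242 - 4q_V)/8 and q_V = (442 - 4q_A)/8.
Substituting one into the other gives q_A = 7/2 and q_V = 107/2.
Price P = 468 - 4·57 = 240.
Arcadia's profit: (240 - 226)·(7/2) = 49.

49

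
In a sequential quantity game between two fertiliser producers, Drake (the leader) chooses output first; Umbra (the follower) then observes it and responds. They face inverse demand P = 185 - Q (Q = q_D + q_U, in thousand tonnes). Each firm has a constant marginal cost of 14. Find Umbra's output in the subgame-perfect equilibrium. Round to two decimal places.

The follower Umbra best-responds to any q_D: π_U = (185 - Q)q_U - 14q_U.
Setting the follower's marginal profit to zero, 171 - q_D - 2q_U = 0, i.e. q_U = (171 - q_D)/2.
The leader anticipates this reaction. Substituting into P = 185 - Q gives P = 199/2 - (1/2)q_D, so π_D = (199/2 - (1/2)q_D)q_D - 14q_D.
The leader's first-order condition 171/2 - q_D = 0 yields q_D = 171/2.
Then q_U = (171 - 171/2)/2 = 171/4.

42.75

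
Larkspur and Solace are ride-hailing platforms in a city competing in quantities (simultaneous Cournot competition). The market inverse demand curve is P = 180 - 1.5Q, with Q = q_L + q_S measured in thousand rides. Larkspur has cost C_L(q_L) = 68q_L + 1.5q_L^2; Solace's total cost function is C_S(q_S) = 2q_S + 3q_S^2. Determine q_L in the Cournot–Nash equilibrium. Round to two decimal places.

14.32

Larkspur's profit: π_L = (180 - 1.5Q)q_L - (68q_L + (3/2)q_L²). Setting ∂π_L/∂q_L = 0: 112 - 6q_L - (3/2)(q_S) = 0.
Solace's first-order condition: 178 - 9q_S - (3/2)(q_L) = 0.
Best responses: q_L = (112 - (3/2)q_S)/6, q_S = (178 - (3/2)q_L)/9.
Solving the pair: q_L = 988/69, q_S = 400/23.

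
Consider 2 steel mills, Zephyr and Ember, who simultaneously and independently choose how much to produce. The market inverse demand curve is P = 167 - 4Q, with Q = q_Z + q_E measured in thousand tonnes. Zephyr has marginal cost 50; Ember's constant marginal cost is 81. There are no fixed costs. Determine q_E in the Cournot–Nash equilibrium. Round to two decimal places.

Zephyr's profit: π_Z = (167 - 4Q)q_Z - (50q_Z). Setting ∂π_Z/∂q_Z = 0: 117 - 8q_Z - 4(q_E) = 0.
Ember's profit: π_E = (167 - 4Q)q_E - (81q_E). Setting ∂π_E/∂q_E = 0: 86 - 8q_E - 4(q_Z) = 0.
So q_Z = (117 - 4q_E)/8 and q_E = (86 - 4q_Z)/8.
Substituting one into the other gives q_Z = 37/3 and q_E = 55/12.

4.58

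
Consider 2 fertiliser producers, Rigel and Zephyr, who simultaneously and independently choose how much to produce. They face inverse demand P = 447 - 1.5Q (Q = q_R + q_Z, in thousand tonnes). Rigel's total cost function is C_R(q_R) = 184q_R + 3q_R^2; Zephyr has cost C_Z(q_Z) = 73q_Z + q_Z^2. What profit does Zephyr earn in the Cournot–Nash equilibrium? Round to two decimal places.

12078.67

Rigel's profit: π_R = (447 - 1.5Q)q_R - (184q_R + 3q_R²). Setting ∂π_R/∂q_R = 0: 263 - 9q_R - (3/2)(q_Z) = 0.
Zephyr's first-order condition: 374 - 5q_Z - (3/2)(q_R) = 0.
Best responses: q_R = (263 - (3/2)q_Z)/9, q_Z = (374 - (3/2)q_R)/5.
Substituting one into the other gives q_R = 17.6374 and q_Z = 69.5088.
Price P = 447 - (3/2)·87.1462 = 316.2807.
Zephyr's profit: 316.2807·69.5088 - 73·69.5088 - 69.5088² = 12078.6734.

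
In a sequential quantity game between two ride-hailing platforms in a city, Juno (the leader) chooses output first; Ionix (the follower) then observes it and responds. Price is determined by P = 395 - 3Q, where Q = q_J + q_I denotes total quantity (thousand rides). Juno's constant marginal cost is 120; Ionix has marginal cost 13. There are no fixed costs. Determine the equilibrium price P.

162

The follower Ionix best-responds to any q_J: π_I = (395 - 3Q)q_I - 13q_I.
Setting the follower's marginal profit to zero, 382 - 3q_J - 6q_I = 0, i.e. q_I = (382 - 3q_J)/6.
The leader anticipates this reaction. Substituting into P = 395 - 3Q gives P = 204 - (3/2)q_J, so π_J = (204 - (3/2)q_J)q_J - 120q_J.
The leader's first-order condition 84 - 3q_J = 0 yields q_J = 28.
Then q_I = (382 - 3·28)/6 = 149/3.
Total output Q = 233/3, so price P = 395 - 3·(233/3) = 162.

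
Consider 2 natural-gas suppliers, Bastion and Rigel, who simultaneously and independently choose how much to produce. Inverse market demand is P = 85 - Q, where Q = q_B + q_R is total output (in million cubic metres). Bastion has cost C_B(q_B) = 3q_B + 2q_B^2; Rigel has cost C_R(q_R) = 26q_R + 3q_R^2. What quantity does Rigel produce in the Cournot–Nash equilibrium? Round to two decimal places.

Bastion's profit: π_B = (85 - Q)q_B - (3q_B + 2q_B²). Setting ∂π_B/∂q_B = 0: 82 - 6q_B - (q_R) = 0.
Rigel's first-order condition: 59 - 8q_R - (q_B) = 0.
Rearranging gives the reaction functions q_B = (82 - q_R)/6 and q_R = (59 - q_B)/8.
Solving the pair: q_B = 597/47, q_R = 272/47.

5.79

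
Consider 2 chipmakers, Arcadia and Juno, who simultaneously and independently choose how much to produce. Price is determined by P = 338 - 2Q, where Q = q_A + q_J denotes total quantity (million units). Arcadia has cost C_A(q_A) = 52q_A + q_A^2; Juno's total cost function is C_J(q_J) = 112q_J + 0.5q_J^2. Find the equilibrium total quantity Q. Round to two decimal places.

Arcadia's profit: π_A = (338 - 2Q)q_A - (52q_A + q_A²). Setting ∂π_A/∂q_A = 0: 286 - 6q_A - 2(q_J) = 0.
Juno's profit: π_J = (338 - 2Q)q_J - (112q_J + (1/2)q_J²). Setting ∂π_J/∂q_J = 0: 226 - 5q_J - 2(q_A) = 0.
Rearranging gives the reaction functions q_A = (286 - 2q_J)/6 and q_J = (226 - 2q_A)/5.
Solving the pair: q_A = 489/13, q_J = 392/13.
Total output Q = 489/13 + 392/13 = 881/13.

67.77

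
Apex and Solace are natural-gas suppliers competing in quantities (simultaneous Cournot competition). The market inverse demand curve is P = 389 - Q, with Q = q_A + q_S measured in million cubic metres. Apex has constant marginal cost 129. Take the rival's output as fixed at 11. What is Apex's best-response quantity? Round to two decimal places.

With the rival's output fixed at 11, Apex's profit is π_A = (389 - 11 - q_A)q_A - (129q_A) = (378 - q_A)q_A - (129q_A).
∂π_A/∂q_A = 249 - 2q_A = 0, so q_A = 249/2.

124.50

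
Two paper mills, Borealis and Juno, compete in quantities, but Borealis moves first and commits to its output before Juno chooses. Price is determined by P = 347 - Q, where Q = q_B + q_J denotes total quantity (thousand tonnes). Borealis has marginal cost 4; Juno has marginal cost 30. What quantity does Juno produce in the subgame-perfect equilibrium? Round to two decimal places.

66.25

The follower Juno best-responds to any q_B: π_J = (347 - Q)q_J - 30q_J.
Setting the follower's marginal profit to zero, 317 - q_B - 2q_J = 0, i.e. q_J = (317 - q_B)/2.
The leader anticipates this reaction. Substituting into P = 347 - Q gives P = 377/2 - (1/2)q_B, so π_B = (377/2 - (1/2)q_B)q_B - 4q_B.
Maximising: ∂π_B/∂q_B = 369/2 - q_B = 0, giving q_B = 369/2.
Then q_J = (317 - 369/2)/2 = 265/4.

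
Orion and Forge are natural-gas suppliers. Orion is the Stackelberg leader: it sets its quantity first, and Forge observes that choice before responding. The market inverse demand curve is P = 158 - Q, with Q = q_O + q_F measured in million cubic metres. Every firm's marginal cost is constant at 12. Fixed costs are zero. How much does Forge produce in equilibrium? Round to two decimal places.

36.50

The follower Forge best-responds to any q_O: π_F = (158 - Q)q_F - 12q_F.
∂π_F/∂q_F = 146 - q_O - 2q_F = 0 gives the reaction function q_F = (146 - q_O)/2.
The leader anticipates this reaction. Substituting into P = 158 - Q gives P = 85 - (1/2)q_O, so π_O = (85 - (1/2)q_O)q_O - 12q_O.
The leader's first-order condition 73 - q_O = 0 yields q_O = 73.
Then q_F = (146 - 73)/2 = 73/2.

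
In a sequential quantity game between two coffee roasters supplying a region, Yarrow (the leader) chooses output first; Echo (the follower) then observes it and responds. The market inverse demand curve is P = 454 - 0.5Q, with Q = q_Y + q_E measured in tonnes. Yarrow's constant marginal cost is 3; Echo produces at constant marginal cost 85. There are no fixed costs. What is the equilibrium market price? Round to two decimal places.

The follower Echo best-responds to any q_Y: π_E = (454 - 0.5Q)q_E - 85q_E.
∂π_E/∂q_E = 369 - (1/2)q_Y - q_E = 0 gives the reaction function q_E = (369 - (1/2)q_Y).
The leader anticipates this reaction. Substituting into P = 454 - 0.5Q gives P = 539/2 - (1/4)q_Y, so π_Y = (539/2 - (1/4)q_Y)q_Y - 3q_Y.
Maximising: ∂π_Y/∂q_Y = 533/2 - (1/2)q_Y = 0, giving q_Y = 533.
Then q_E = (369 - (1/2)·533) = 205/2.
Total output Q = 1271/2, so price P = 454 - (1/2)·(1271/2) = 545/4.

136.25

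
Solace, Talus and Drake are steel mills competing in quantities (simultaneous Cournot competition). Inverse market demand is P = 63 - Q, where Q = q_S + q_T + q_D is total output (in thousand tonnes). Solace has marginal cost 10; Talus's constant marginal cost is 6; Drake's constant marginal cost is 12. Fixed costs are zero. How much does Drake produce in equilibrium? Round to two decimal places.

Solace's profit: π_S = (63 - Q)q_S - (10q_S). Setting ∂π_S/∂q_S = 0: 53 - 2q_S - (q_T + q_D) = 0.
Talus's first-order condition: 57 - 2q_T - (q_S + q_D) = 0.
Drake's profit: π_D = (63 - Q)q_D - (12q_D). Setting ∂π_D/∂q_D = 0: 51 - 2q_D - (q_S + q_T) = 0.
Summing all 3 equations gives 161 − 4Q = 0, hence Q = 161/4.
Back-substituting: q_S = (53 − 161/4) = 51/4, q_T = (57 − 161/4) = 67/4, q_D = (51 − 161/4) = 43/4.

10.75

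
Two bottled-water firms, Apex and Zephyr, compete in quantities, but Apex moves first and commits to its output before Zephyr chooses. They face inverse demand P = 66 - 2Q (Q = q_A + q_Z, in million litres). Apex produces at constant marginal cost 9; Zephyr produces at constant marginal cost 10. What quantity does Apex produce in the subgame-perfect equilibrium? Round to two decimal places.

14.50

Solve by backward induction. Given q_A, the follower Zephyr maximises π_Z = (66 - 2q_A - 2q_Z)q_Z - 10q_Z.
Follower FOC: 56 - 2q_A - 4q_Z = 0, so q_Z(q_A) = (56 - 2q_A)/4.
Apex substitutes q_Z(q_A) into its own profit: π_A = q_A(66 - 2q_A - (56 - 2q_A)/2) - 9q_A = (38 - q_A)q_A - 9q_A.
Maximising: ∂π_A/∂q_A = 29 - 2q_A = 0, giving q_A = 29/2.
Then q_Z = (56 - 2·(29/2))/4 = 27/4.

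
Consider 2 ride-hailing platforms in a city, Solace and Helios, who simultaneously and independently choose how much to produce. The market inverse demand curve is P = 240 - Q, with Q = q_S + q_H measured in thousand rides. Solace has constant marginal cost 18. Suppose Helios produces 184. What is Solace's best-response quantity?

19

With the rival's output fixed at 184, Solace's profit is π_S = (240 - 184 - q_S)q_S - (18q_S) = (56 - q_S)q_S - (18q_S).
∂π_S/∂q_S = 38 - 2q_S = 0, so q_S = 19.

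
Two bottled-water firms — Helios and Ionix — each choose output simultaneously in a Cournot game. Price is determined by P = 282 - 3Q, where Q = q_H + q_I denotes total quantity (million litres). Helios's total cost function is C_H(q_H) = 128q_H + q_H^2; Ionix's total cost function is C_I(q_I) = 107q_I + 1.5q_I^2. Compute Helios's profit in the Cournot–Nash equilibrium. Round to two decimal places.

Helios's profit: π_H = (282 - 3Q)q_H - (128q_H + q_H²). Setting ∂π_H/∂q_H = 0: 154 - 8q_H - 3(q_I) = 0.
Ionix's profit: π_I = (282 - 3Q)q_I - (107q_I + (3/2)q_I²). Setting ∂π_I/∂q_I = 0: 175 - 9q_I - 3(q_H) = 0.
So q_H = (154 - 3q_I)/8 and q_I = (175 - 3q_H)/9.
Substituting one into the other gives q_H = 41/3 and q_I = 134/9.
Price P = 282 - 3·(257/9) = 589/3.
Helios's profit: (589/3)·(41/3) - 128·(41/3) - (41/3)² = 747.1111.

747.11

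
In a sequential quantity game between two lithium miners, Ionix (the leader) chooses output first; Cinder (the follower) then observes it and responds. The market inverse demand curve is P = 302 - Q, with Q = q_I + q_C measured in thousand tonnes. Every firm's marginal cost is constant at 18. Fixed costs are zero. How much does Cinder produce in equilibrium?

71

Solve by backward induction. Given q_I, the follower Cinder maximises π_C = (302 - q_I - q_C)q_C - 18q_C.
∂π_C/∂q_C = 284 - q_I - 2q_C = 0 gives the reaction function q_C = (284 - q_I)/2.
The leader anticipates this reaction. Substituting into P = 302 - Q gives P = 160 - (1/2)q_I, so π_I = (160 - (1/2)q_I)q_I - 18q_I.
Maximising: ∂π_I/∂q_I = 142 - q_I = 0, giving q_I = 142.
Then q_C = (284 - 142)/2 = 71.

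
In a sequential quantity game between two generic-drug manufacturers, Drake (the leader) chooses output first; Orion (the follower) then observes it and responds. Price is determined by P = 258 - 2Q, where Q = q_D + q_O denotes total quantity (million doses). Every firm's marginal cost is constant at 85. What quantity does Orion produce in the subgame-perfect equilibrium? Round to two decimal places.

21.63

Solve by backward induction. Given q_D, the follower Orion maximises π_O = (258 - 2q_D - 2q_O)q_O - 85q_O.
Setting the follower's marginal profit to zero, 173 - 2q_D - 4q_O = 0, i.e. q_O = (173 - 2q_D)/4.
Drake substitutes q_O(q_D) into its own profit: π_D = q_D(258 - 2q_D - (173 - 2q_D)/2) - 85q_D = (343/2 - q_D)q_D - 85q_D.
Leader FOC: 173/2 - 2q_D = 0, so q_D = 173/4.
Then q_O = (173 - 2·(173/4))/4 = 173/8.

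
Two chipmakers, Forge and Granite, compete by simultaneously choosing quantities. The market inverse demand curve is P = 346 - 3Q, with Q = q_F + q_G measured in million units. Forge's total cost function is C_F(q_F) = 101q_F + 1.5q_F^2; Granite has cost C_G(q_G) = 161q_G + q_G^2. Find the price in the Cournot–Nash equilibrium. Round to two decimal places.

234.81

Forge's profit: π_F = (346 - 3Q)q_F - (101q_F + (3/2)q_F²). Setting ∂π_F/∂q_F = 0: 245 - 9q_F - 3(q_G) = 0.
Granite's first-order condition: 185 - 8q_G - 3(q_F) = 0.
Best responses: q_F = (245 - 3q_G)/9, q_G = (185 - 3q_F)/8.
Substituting one into the other gives q_F = 1405/63 and q_G = 310/21.
Total output Q = 37.0635, so price P = 346 - 3·37.0635 = 234.8095.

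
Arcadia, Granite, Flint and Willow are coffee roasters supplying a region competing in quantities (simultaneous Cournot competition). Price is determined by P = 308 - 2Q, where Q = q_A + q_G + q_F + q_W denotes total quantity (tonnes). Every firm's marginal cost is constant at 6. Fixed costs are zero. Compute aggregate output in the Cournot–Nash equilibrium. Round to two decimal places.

120.80

A representative firm's profit is π_i = q_i(308 - 2Q) - 6q_i.
First-order condition (treating rivals' output as given): 302 - 4q_i - 2·Σ_{j≠i} q_j = 0.
With identical firms every q_j equals q_i, so Σ_{j≠i} q_j = 3q_i and 302 = 10q_i, giving q_i = 151/5.
Total output Q = 151/5 + 151/5 + 151/5 + 151/5 = 604/5.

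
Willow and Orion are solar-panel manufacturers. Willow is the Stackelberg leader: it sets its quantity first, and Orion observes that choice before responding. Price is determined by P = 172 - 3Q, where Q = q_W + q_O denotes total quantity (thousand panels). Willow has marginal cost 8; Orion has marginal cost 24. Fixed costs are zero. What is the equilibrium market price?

53

The follower Orion best-responds to any q_W: π_O = (172 - 3Q)q_O - 24q_O.
∂π_O/∂q_O = 148 - 3q_W - 6q_O = 0 gives the reaction function q_O = (148 - 3q_W)/6.
Willow substitutes q_O(q_W) into its own profit: π_W = q_W(172 - 3q_W - (148 - 3q_W)/2) - 8q_W = (98 - (3/2)q_W)q_W - 8q_W.
Leader FOC: 90 - 3q_W = 0, so q_W = 30.
Then q_O = (148 - 3·30)/6 = 29/3.
Total output Q = 119/3, so price P = 172 - 3·(119/3) = 53.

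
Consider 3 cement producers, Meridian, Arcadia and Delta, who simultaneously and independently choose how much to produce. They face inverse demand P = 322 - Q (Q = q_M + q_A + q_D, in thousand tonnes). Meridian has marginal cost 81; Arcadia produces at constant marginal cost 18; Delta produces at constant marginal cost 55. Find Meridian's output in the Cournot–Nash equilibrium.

38

Meridian's profit: π_M = (322 - Q)q_M - (81q_M). Setting ∂π_M/∂q_M = 0: 241 - 2q_M - (q_A + q_D) = 0.
Arcadia's first-order condition: 304 - 2q_A - (q_M + q_D) = 0.
Delta's profit: π_D = (322 - Q)q_D - (55q_D). Setting ∂π_D/∂q_D = 0: 267 - 2q_D - (q_M + q_A) = 0.
Summing all 3 equations gives 812 − 4Q = 0, hence Q = 203.
Back-substituting: q_M = (241 − 203) = 38, q_A = (304 − 203) = 101, q_D = (267 − 203) = 64.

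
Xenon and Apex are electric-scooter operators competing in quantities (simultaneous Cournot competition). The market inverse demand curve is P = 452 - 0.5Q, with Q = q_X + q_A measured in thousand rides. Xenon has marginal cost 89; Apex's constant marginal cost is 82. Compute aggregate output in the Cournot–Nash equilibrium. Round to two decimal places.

488.67

Xenon's profit: π_X = (452 - 0.5Q)q_X - (89q_X). Setting ∂π_X/∂q_X = 0: 363 - q_X - (1/2)(q_A) = 0.
Apex's profit: π_A = (452 - 0.5Q)q_A - (82q_A). Setting ∂π_A/∂q_A = 0: 370 - q_A - (1/2)(q_X) = 0.
Rearranging gives the reaction functions q_X = (363 - (1/2)q_A) and q_A = (370 - (1/2)q_X).
Substituting one into the other gives q_X = 712/3 and q_A = 754/3.
Total output Q = 712/3 + 754/3 = 1466/3.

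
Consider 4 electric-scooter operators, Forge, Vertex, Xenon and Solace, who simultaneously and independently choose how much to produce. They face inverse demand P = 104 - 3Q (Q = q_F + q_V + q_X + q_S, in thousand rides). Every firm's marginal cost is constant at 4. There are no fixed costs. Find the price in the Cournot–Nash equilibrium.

A representative firm's profit is π_i = q_i(104 - 3Q) - 4q_i.
First-order condition (treating rivals' output as given): 100 - 6q_i - 3·Σ_{j≠i} q_j = 0.
By symmetry each firm produces the same amount; substituting Σ_{j≠i} q_j = 3q_i yields q_i = 100/15 = 20/3.
Total output Q = 80/3, so price P = 104 - 3·(80/3) = 24.

24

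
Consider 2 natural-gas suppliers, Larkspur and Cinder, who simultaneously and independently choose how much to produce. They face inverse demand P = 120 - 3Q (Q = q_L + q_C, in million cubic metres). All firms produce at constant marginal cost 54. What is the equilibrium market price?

Each firm earns π_i = (120 - 3Q)q_i - 54q_i.
First-order condition (treating rivals' output as given): 66 - 6q_i - 3q_j = 0.
By symmetry each firm produces the same amount; substituting q_j = q_i yields q_i = 66/9 = 22/3.
Total output Q = 44/3, so price P = 120 - 3·(44/3) = 76.

76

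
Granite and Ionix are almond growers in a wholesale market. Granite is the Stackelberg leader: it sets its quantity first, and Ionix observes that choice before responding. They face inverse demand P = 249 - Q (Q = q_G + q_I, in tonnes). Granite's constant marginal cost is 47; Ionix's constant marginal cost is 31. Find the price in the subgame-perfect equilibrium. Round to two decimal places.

93.50

The follower Ionix best-responds to any q_G: π_I = (249 - Q)q_I - 31q_I.
Follower FOC: 218 - q_G - 2q_I = 0, so q_I(q_G) = (218 - q_G)/2.
The leader anticipates this reaction. Substituting into P = 249 - Q gives P = 140 - (1/2)q_G, so π_G = (140 - (1/2)q_G)q_G - 47q_G.
Maximising: ∂π_G/∂q_G = 93 - q_G = 0, giving q_G = 93.
Then q_I = (218 - 93)/2 = 125/2.
Total output Q = 311/2, so price P = 249 - 311/2 = 187/2.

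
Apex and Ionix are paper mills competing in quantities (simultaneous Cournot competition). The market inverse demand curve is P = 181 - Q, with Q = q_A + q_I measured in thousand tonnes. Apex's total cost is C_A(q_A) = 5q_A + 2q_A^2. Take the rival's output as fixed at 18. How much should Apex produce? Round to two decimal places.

With the rival's output fixed at 18, Apex's profit is π_A = (181 - 18 - q_A)q_A - (5q_A + 2q_A²) = (163 - q_A)q_A - (5q_A + 2q_A²).
∂π_A/∂q_A = 158 - 6q_A = 0, so q_A = 79/3.

26.33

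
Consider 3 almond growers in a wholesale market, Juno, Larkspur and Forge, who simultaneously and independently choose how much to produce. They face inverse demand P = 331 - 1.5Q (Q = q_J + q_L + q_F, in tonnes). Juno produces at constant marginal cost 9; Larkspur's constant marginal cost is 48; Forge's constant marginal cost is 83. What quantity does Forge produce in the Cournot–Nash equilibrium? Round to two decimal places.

23.17

Juno's profit: π_J = (331 - 1.5Q)q_J - (9q_J). Setting ∂π_J/∂q_J = 0: 322 - 3q_J - (3/2)(q_L + q_F) = 0.
Larkspur's first-order condition: 283 - 3q_L - (3/2)(q_J + q_F) = 0.
Forge's profit: π_F = (331 - 1.5Q)q_F - (83q_F). Setting ∂π_F/∂q_F = 0: 248 - 3q_F - (3/2)(q_J + q_L) = 0.
Adding the 3 first-order conditions: 853 − 6Q = 0, so Q = 853/6.
Back-substituting: q_J = (322 − 853/4)/(3/2) = 145/2, q_L = (283 − 853/4)/(3/2) = 93/2, q_F = (248 − 853/4)/(3/2) = 139/6.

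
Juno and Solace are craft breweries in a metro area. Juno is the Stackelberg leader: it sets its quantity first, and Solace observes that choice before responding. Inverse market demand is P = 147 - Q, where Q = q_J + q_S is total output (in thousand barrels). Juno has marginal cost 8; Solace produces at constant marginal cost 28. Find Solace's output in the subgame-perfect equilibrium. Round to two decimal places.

Solve by backward induction. Given q_J, the follower Solace maximises π_S = (147 - q_J - q_S)q_S - 28q_S.
Setting the follower's marginal profit to zero, 119 - q_J - 2q_S = 0, i.e. q_S = (119 - q_J)/2.
The leader anticipates this reaction. Substituting into P = 147 - Q gives P = 175/2 - (1/2)q_J, so π_J = (175/2 - (1/2)q_J)q_J - 8q_J.
The leader's first-order condition 159/2 - q_J = 0 yields q_J = 159/2.
Then q_S = (119 - 159/2)/2 = 79/4.

19.75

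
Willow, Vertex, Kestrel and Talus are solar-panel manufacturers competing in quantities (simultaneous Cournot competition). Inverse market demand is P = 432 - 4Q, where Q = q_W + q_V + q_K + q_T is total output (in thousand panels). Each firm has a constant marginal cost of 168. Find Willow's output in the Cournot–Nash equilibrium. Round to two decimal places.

Each firm earns π_i = (432 - 4Q)q_i - 168q_i.
First-order condition (treating rivals' output as given): 264 - 8q_i - 4·Σ_{j≠i} q_j = 0.
With identical firms every q_j equals q_i, so Σ_{j≠i} q_j = 3q_i and 264 = 20q_i, giving q_i = 66/5.

13.20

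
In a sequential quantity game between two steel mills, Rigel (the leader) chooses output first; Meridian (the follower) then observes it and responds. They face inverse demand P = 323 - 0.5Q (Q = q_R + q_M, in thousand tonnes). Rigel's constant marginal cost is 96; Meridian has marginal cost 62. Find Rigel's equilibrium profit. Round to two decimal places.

Solve by backward induction. Given q_R, the follower Meridian maximises π_M = (323 - (1/2)q_R - (1/2)q_M)q_M - 62q_M.
Setting the follower's marginal profit to zero, 261 - (1/2)q_R - q_M = 0, i.e. q_M = (261 - (1/2)q_R).
The leader anticipates this reaction. Substituting into P = 323 - 0.5Q gives P = 385/2 - (1/4)q_R, so π_R = (385/2 - (1/4)q_R)q_R - 96q_R.
The leader's first-order condition 193/2 - (1/2)q_R = 0 yields q_R = 193.
Then q_M = (261 - (1/2)·193) = 329/2.
Price P = 323 - (1/2)·(715/2) = 577/4.
Rigel's profit: (577/4 - 96)·193 = 9312.2500.

9312.25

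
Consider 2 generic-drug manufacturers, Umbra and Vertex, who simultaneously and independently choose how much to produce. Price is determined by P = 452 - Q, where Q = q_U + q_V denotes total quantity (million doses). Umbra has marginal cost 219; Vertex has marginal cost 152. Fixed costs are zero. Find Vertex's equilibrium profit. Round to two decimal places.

14965.44

Umbra's profit: π_U = (452 - Q)q_U - (219q_U). Setting ∂π_U/∂q_U = 0: 233 - 2q_U - (q_V) = 0.
Vertex's first-order condition: 300 - 2q_V - (q_U) = 0.
Rearranging gives the reaction functions q_U = (233 - q_V)/2 and q_V = (300 - q_U)/2.
Solving the pair: q_U = 166/3, q_V = 367/3.
Price P = 452 - 533/3 = 823/3.
Vertex's profit: (823/3 - 152)·(367/3) = 14965.4444.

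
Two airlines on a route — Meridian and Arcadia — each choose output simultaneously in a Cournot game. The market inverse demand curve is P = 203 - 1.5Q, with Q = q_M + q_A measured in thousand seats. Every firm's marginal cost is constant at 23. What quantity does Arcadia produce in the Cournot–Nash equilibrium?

A representative firm's profit is π_i = q_i(203 - 1.5Q) - 23q_i.
First-order condition (treating rivals' output as given): 180 - 3q_i - (3/2)q_j = 0.
With identical firms every q_j equals q_i, so q_j = q_i and 180 = (9/2)q_i, giving q_i = 40.

40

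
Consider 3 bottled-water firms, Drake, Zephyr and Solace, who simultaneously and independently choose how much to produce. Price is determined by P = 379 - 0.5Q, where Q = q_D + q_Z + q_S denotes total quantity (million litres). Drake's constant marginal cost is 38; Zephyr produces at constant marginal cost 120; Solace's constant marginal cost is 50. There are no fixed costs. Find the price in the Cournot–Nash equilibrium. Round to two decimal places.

146.75

Drake's profit: π_D = (379 - 0.5Q)q_D - (38q_D). Setting ∂π_D/∂q_D = 0: 341 - q_D - (1/2)(q_Z + q_S) = 0.
Zephyr's first-order condition: 259 - q_Z - (1/2)(q_D + q_S) = 0.
Solace's first-order condition: 329 - q_S - (1/2)(q_D + q_Z) = 0.
Adding the 3 conditions: 929 − Q − Q = 0, i.e. Q = 929/2.
Back-substituting: q_D = (341 − 929/4)/(1/2) = 435/2, q_Z = (259 − 929/4)/(1/2) = 107/2, q_S = (329 − 929/4)/(1/2) = 387/2.
Total output Q = 929/2, so price P = 379 - (1/2)·(929/2) = 587/4.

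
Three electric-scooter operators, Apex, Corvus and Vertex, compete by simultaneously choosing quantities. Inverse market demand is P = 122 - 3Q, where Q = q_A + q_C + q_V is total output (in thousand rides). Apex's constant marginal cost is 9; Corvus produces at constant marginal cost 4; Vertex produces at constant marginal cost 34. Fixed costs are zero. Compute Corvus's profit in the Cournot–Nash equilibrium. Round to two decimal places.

487.69

Apex's profit: π_A = (122 - 3Q)q_A - (9q_A). Setting ∂π_A/∂q_A = 0: 113 - 6q_A - 3(q_C + q_V) = 0.
Corvus's profit: π_C = (122 - 3Q)q_C - (4q_C). Setting ∂π_C/∂q_C = 0: 118 - 6q_C - 3(q_A + q_V) = 0.
Vertex's first-order condition: 88 - 6q_V - 3(q_A + q_C) = 0.
Summing all 3 equations gives 319 − 12Q = 0, hence Q = 319/12.
Back-substituting: q_A = (113 − 319/4)/3 = 133/12, q_C = (118 − 319/4)/3 = 51/4, q_V = (88 − 319/4)/3 = 11/4.
Price P = 122 - 3·(319/12) = 169/4.
Corvus's profit: (169/4 - 4)·(51/4) = 487.6875.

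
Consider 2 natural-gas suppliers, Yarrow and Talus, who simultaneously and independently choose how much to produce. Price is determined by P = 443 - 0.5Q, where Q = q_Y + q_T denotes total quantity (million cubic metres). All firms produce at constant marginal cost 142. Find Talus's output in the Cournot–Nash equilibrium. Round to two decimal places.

200.67

Each firm earns π_i = (443 - 0.5Q)q_i - 142q_i.
Setting ∂π_i/∂q_i = 0 with rivals' quantities fixed: 301 - q_i - (1/2)q_j = 0.
With identical firms every q_j equals q_i, so q_j = q_i and 301 = (3/2)q_i, giving q_i = 602/3.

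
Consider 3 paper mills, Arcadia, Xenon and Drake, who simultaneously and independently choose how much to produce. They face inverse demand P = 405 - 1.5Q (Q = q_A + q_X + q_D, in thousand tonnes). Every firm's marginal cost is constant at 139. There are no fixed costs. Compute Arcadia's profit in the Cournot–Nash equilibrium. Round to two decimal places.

2948.17

Each firm earns π_i = (405 - 1.5Q)q_i - 139q_i.
Setting ∂π_i/∂q_i = 0 with rivals' quantities fixed: 266 - 3q_i - (3/2)·Σ_{j≠i} q_j = 0.
With identical firms every q_j equals q_i, so Σ_{j≠i} q_j = 2q_i and 266 = 6q_i, giving q_i = 133/3.
Price P = 405 - (3/2)·133 = 411/2.
Arcadia's profit: (411/2 - 139)·(133/3) = 2948.1667.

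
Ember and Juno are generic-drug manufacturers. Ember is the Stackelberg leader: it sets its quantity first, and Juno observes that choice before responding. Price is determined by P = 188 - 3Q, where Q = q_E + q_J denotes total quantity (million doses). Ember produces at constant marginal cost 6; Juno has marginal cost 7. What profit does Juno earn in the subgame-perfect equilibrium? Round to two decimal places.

667.52

The follower Juno best-responds to any q_E: π_J = (188 - 3Q)q_J - 7q_J.
∂π_J/∂q_J = 181 - 3q_E - 6q_J = 0 gives the reaction function q_J = (181 - 3q_E)/6.
The leader anticipates this reaction. Substituting into P = 188 - 3Q gives P = 195/2 - (3/2)q_E, so π_E = (195/2 - (3/2)q_E)q_E - 6q_E.
Maximising: ∂π_E/∂q_E = 183/2 - 3q_E = 0, giving q_E = 61/2.
Then q_J = (181 - 3·(61/2))/6 = 179/12.
Price P = 188 - 3·(545/12) = 207/4.
Juno's profit: (207/4 - 7)·(179/12) = 667.5208.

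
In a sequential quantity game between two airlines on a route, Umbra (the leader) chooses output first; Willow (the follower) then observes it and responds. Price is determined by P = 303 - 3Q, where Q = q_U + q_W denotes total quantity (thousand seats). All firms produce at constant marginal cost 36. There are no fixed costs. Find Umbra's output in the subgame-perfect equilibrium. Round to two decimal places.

44.50

Solve by backward induction. Given q_U, the follower Willow maximises π_W = (303 - 3q_U - 3q_W)q_W - 36q_W.
Setting the follower's marginal profit to zero, 267 - 3q_U - 6q_W = 0, i.e. q_W = (267 - 3q_U)/6.
The leader anticipates this reaction. Substituting into P = 303 - 3Q gives P = 339/2 - (3/2)q_U, so π_U = (339/2 - (3/2)q_U)q_U - 36q_U.
Maximising: ∂π_U/∂q_U = 267/2 - 3q_U = 0, giving q_U = 89/2.
Then q_W = (267 - 3·(89/2))/6 = 89/4.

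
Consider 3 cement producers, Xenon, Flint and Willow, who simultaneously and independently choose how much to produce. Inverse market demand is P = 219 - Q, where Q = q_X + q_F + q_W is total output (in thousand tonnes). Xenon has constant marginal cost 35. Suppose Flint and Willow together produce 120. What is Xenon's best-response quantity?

With rivals' combined output fixed at 120, Xenon's profit is π_X = (219 - 120 - q_X)q_X - (35q_X) = (99 - q_X)q_X - (35q_X).
∂π_X/∂q_X = 64 - 2q_X = 0, so q_X = 32.

32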